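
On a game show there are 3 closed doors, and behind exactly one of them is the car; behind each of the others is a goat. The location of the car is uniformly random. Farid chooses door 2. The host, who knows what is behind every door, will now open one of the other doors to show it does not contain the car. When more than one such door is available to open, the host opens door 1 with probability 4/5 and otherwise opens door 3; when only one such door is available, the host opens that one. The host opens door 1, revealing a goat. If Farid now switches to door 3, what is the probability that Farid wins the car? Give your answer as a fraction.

5/9

Apply Bayes' rule, conditioning on where the car actually is.
If it is behind door 1 (prior 1/3): the host opened door 1, so this case is ruled out; weight (1/3)·0 = 0.
If it is behind door 2 (prior 1/3): door 1 is available, opened with probability 4/5; weight (1/3)·(4/5) = 4/15.
If it is behind door 3 (prior 1/3): only door 1 is available, probability 1; weight (1/3)·1 = 1/3.
The weights sum to 3/5.
So P(the car behind door 3 | the host opened door 1) = (1/3) / (3/5) = 5/9.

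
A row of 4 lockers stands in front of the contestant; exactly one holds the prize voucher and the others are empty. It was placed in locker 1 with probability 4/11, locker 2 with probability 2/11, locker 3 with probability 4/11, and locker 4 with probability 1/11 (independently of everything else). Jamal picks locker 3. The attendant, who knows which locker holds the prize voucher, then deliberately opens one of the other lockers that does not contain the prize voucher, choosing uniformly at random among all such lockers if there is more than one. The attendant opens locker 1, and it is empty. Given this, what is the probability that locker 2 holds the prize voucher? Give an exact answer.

6/17

Consider each possible location of the prize voucher in turn.
If it is in locker 1 (prior 4/11): the attendant opened locker 1, so this case is ruled out; weight (4/11)·0 = 0.
If it is in locker 2 (prior 2/11): the attendant has 2 equally likely choices, so probability 1/2; weight (2/11)·(1/2) = 1/11.
If it is in locker 3 (prior 4/11): the attendant has 3 equally likely choices, so probability 1/3; weight (4/11)·(1/3) = 4/33.
If it is in locker 4 (prior 1/11): the attendant has 2 equally likely choices, so probability 1/2; weight (1/11)·(1/2) = 1/22.
The weights sum to 17/66.
So P(the prize voucher in locker 2 | the attendant opened locker 1) = (1/11) / (17/66) = 6/17.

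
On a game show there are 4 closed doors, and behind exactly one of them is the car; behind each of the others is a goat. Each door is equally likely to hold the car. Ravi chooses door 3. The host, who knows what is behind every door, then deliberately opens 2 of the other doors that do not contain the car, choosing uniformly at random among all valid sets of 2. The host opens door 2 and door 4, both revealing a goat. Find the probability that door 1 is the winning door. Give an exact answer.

3/4

Consider each possible location of the car in turn.
If it is behind door 1 (prior 1/4): the host has no choice, probability 1; weight (1/4)·1 = 1/4.
If it is behind either of doors 2 and 4 (prior 1/4 each): that door was opened and seen not to hold the prize — ruled out; weight (1/4)·0 = 0 each.
If it is behind door 3 (prior 1/4): the host has 3 equally likely choices, so probability 1/3; weight (1/4)·(1/3) = 1/12.
The weights sum to 1/3.
So P(the car behind door 1 | the host opened door 2 and door 4) = (1/4) / (1/3) = 3/4.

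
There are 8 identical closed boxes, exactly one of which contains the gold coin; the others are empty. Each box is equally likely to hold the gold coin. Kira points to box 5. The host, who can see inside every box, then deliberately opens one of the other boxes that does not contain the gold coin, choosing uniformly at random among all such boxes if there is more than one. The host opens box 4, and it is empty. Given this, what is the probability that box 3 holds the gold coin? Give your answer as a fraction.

Condition on the true location of the gold coin.
If it is in any of boxes 1, 2, 3, 6, 7, and 8 (prior 1/8 each): the host has 6 equally likely choices, so probability 1/6; weight (1/8)·(1/6) = 1/48 each.
If it is in box 4 (prior 1/8): the host opened box 4, so this case is ruled out; weight (1/8)·0 = 0.
If it is in box 5 (prior 1/8): the host has 7 equally likely choices, so probability 1/7; weight (1/8)·(1/7) = 1/56.
The weights sum to 1/7.
So P(the gold coin in box 3 | the host opened box 4) = (1/48) / (1/7) = 7/48.

7/48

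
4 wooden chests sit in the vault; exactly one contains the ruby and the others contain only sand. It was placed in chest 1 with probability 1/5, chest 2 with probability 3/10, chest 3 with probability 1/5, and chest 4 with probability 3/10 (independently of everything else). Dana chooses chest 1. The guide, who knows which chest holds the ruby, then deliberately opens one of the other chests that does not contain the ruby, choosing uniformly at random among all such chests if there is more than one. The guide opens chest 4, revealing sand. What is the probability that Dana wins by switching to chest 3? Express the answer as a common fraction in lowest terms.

6/19

Condition on the true location of the ruby.
If it is in chest 1 (prior 1/5): the guide has 3 equally likely choices, so probability 1/3; weight (1/5)·(1/3) = 1/15.
If it is in chest 2 (prior 3/10): the guide has 2 equally likely choices, so probability 1/2; weight (3/10)·(1/2) = 3/20.
If it is in chest 3 (prior 1/5): the guide has 2 equally likely choices, so probability 1/2; weight (1/5)·(1/2) = 1/10.
If it is in chest 4 (prior 3/10): the guide opened chest 4, so this case is ruled out; weight (3/10)·0 = 0.
The weights sum to 19/60.
So P(the ruby in chest 3 | the guide opened chest 4) = (1/10) / (19/60) = 6/19.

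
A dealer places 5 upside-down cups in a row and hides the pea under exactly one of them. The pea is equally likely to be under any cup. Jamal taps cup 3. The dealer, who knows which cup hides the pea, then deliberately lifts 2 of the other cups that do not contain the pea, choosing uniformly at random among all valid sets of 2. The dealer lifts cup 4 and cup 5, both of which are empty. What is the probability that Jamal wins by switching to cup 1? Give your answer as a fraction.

2/5

Condition on the true location of the pea.
If it is under either of cups 1 and 2 (prior 1/5 each): the dealer has 3 equally likely choices, so probability 1/3; weight (1/5)·(1/3) = 1/15 each.
If it is under cup 3 (prior 1/5): the dealer has 6 equally likely choices, so probability 1/6; weight (1/5)·(1/6) = 1/30.
If it is under either of cups 4 and 5 (prior 1/5 each): that cup was opened and seen not to hold the prize — ruled out; weight (1/5)·0 = 0 each.
The weights sum to 1/6.
So P(the pea under cup 1 | the dealer opened cup 4 and cup 5) = (1/15) / (1/6) = 2/5.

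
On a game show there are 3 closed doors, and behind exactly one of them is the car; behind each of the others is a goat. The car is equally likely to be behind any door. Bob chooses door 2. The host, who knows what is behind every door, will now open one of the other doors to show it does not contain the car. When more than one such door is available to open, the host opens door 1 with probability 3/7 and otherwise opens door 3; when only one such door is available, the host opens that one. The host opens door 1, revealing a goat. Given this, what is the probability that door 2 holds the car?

Apply Bayes' rule, conditioning on where the car actually is.
If it is behind door 1 (prior 1/3): the host opened door 1, so this case is ruled out; weight (1/3)·0 = 0.
If it is behind door 2 (prior 1/3): door 1 is available, opened with probability 3/7; weight (1/3)·(3/7) = 1/7.
If it is behind door 3 (prior 1/3): only door 1 is available, probability 1; weight (1/3)·1 = 1/3.
The weights sum to 10/21.
So P(the car behind door 2 | the host opened door 1) = (1/7) / (10/21) = 3/10.

3/10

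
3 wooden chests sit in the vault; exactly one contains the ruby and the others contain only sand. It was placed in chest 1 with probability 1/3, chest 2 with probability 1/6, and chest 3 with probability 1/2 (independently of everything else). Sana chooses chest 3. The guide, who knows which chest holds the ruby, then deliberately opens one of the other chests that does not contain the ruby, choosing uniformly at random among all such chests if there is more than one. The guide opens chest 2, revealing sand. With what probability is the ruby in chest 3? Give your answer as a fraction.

3/7

Condition on the true location of the ruby.
If it is in chest 1 (prior 1/3): the guide has no choice, probability 1; weight (1/3)·1 = 1/3.
If it is in chest 2 (prior 1/6): the guide opened chest 2, so this case is ruled out; weight (1/6)·0 = 0.
If it is in chest 3 (prior 1/2): the guide has 2 equally likely choices, so probability 1/2; weight (1/2)·(1/2) = 1/4.
The weights sum to 7/12.
So P(the ruby in chest 3 | the guide opened chest 2) = (1/4) / (7/12) = 3/7.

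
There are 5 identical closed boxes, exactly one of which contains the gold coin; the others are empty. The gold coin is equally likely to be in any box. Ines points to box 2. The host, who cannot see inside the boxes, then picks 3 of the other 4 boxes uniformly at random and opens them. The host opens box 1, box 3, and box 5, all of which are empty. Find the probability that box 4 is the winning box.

Consider each possible location of the gold coin in turn.
If it is in any of boxes 1, 3, and 5 (prior 1/5 each): that box was opened and seen not to hold the prize — ruled out; weight (1/5)·0 = 0 each.
If it is in either of boxes 2 and 4 (prior 1/5 each): the host picks exactly this set with probability 1/4 regardless, and none is the prize; weight (1/5)·(1/4) = 1/20 each.
The weights sum to 1/10.
So P(the gold coin in box 4 | the host opened box 1, box 3, and box 5) = (1/20) / (1/10) = 1/2.

1/2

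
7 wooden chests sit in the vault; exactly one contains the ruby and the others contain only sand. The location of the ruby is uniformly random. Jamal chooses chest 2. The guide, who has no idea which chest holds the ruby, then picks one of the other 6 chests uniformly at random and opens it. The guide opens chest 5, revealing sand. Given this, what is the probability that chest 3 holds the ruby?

Apply Bayes' rule, conditioning on where the ruby actually is.
If it is in any of chests 1, 2, 3, 4, 6, and 7 (prior 1/7 each): the guide picks chest 5 with probability 1/6 regardless, and it is not the prize; weight (1/7)·(1/6) = 1/42 each.
If it is in chest 5 (prior 1/7): the guide opened chest 5, so this case is ruled out; weight (1/7)·0 = 0.
The weights sum to 1/7.
So P(the ruby in chest 3 | the guide opened chest 5) = (1/42) / (1/7) = 1/6.

1/6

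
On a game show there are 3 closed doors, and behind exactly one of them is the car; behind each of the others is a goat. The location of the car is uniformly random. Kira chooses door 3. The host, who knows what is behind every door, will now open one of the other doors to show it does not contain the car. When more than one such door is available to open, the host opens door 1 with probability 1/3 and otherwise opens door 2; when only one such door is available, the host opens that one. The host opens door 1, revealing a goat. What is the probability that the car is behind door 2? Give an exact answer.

Apply Bayes' rule, conditioning on where the car actually is.
If it is behind door 1 (prior 1/3): the host opened door 1, so this case is ruled out; weight (1/3)·0 = 0.
If it is behind door 2 (prior 1/3): only door 1 is available, probability 1; weight (1/3)·1 = 1/3.
If it is behind door 3 (prior 1/3): door 1 is available, opened with probability 1/3; weight (1/3)·(1/3) = 1/9.
The weights sum to 4/9.
So P(the car behind door 2 | the host opened door 1) = (1/3) / (4/9) = 3/4.

3/4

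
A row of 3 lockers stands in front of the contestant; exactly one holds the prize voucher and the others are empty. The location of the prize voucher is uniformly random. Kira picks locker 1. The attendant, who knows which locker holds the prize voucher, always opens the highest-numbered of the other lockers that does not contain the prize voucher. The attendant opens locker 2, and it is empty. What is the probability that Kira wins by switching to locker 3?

Condition on the true location of the prize voucher.
If it is in locker 1 (prior 1/3): the attendant would have opened locker 3 instead, probability 0; weight (1/3)·0 = 0.
If it is in locker 2 (prior 1/3): the attendant opened locker 2, so this case is ruled out; weight (1/3)·0 = 0.
If it is in locker 3 (prior 1/3): locker 2 is the highest-numbered option available, probability 1; weight (1/3)·1 = 1/3.
The weights sum to 1/3.
So P(the prize voucher in locker 3 | the attendant opened locker 2) = (1/3) / (1/3) = 1.

1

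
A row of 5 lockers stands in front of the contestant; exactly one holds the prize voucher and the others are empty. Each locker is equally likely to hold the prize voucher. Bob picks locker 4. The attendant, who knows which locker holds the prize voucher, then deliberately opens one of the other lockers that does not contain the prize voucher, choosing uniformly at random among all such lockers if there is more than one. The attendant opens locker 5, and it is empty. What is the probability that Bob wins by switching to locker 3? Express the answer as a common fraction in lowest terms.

4/15

Apply Bayes' rule, conditioning on where the prize voucher actually is.
If it is in any of lockers 1, 2, and 3 (prior 1/5 each): the attendant has 3 equally likely choices, so probability 1/3; weight (1/5)·(1/3) = 1/15 each.
If it is in locker 4 (prior 1/5): the attendant has 4 equally likely choices, so probability 1/4; weight (1/5)·(1/4) = 1/20.
If it is in locker 5 (prior 1/5): the attendant opened locker 5, so this case is ruled out; weight (1/5)·0 = 0.
The weights sum to 1/4.
So P(the prize voucher in locker 3 | the attendant opened locker 5) = (1/15) / (1/4) = 4/15.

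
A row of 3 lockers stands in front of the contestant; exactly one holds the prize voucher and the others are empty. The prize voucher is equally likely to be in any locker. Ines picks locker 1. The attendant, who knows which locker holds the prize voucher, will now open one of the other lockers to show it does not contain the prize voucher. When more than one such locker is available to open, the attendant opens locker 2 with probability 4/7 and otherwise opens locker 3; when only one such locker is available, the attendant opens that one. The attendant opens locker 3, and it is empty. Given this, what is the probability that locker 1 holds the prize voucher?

3/10

Consider each possible location of the prize voucher in turn.
If it is in locker 1 (prior 1/3): locker 2 is available but not opened, probability 3/7; weight (1/3)·(3/7) = 1/7.
If it is in locker 2 (prior 1/3): only locker 3 is available, probability 1; weight (1/3)·1 = 1/3.
If it is in locker 3 (prior 1/3): the attendant opened locker 3, so this case is ruled out; weight (1/3)·0 = 0.
The weights sum to 10/21.
So P(the prize voucher in locker 1 | the attendant opened locker 3) = (1/7) / (10/21) = 3/10.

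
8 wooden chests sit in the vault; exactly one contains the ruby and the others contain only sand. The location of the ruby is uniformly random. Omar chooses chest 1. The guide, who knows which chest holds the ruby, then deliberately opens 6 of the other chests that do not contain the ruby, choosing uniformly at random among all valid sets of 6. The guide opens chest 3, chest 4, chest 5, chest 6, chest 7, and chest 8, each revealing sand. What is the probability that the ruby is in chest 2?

7/8

Apply Bayes' rule, conditioning on where the ruby actually is.
If it is in chest 1 (prior 1/8): the guide has 7 equally likely choices, so probability 1/7; weight (1/8)·(1/7) = 1/56.
If it is in chest 2 (prior 1/8): the guide has no choice, probability 1; weight (1/8)·1 = 1/8.
If it is in any of chests 3, 4, 5, 6, 7, and 8 (prior 1/8 each): that chest was opened and seen not to hold the prize — ruled out; weight (1/8)·0 = 0 each.
The weights sum to 1/7.
So P(the ruby in chest 2 | the guide opened chest 3, chest 4, chest 5, chest 6, chest 7, and chest 8) = (1/8) / (1/7) = 7/8.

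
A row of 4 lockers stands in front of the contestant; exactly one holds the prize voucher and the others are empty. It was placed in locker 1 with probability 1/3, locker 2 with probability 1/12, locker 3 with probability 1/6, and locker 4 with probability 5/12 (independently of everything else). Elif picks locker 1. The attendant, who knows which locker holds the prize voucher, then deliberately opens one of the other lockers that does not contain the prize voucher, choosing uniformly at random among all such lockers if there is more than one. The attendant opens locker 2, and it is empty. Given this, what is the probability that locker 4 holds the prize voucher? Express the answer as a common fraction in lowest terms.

15/29

Consider each possible location of the prize voucher in turn.
If it is in locker 1 (prior 1/3): the attendant has 3 equally likely choices, so probability 1/3; weight (1/3)·(1/3) = 1/9.
If it is in locker 2 (prior 1/12): the attendant opened locker 2, so this case is ruled out; weight (1/12)·0 = 0.
If it is in locker 3 (prior 1/6): the attendant has 2 equally likely choices, so probability 1/2; weight (1/6)·(1/2) = 1/12.
If it is in locker 4 (prior 5/12): the attendant has 2 equally likely choices, so probability 1/2; weight (5/12)·(1/2) = 5/24.
The weights sum to 29/72.
So P(the prize voucher in locker 4 | the attendant opened locker 2) = (5/24) / (29/72) = 15/29.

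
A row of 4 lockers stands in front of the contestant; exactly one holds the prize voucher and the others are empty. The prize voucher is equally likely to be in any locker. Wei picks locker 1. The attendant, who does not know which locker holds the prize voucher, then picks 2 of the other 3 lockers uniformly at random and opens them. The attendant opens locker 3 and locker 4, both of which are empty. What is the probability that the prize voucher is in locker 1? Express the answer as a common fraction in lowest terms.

1/2

Consider each possible location of the prize voucher in turn.
If it is in either of lockers 1 and 2 (prior 1/4 each): the attendant picks exactly this set with probability 1/3 regardless, and none is the prize; weight (1/4)·(1/3) = 1/12 each.
If it is in either of lockers 3 and 4 (prior 1/4 each): that locker was opened and seen not to hold the prize — ruled out; weight (1/4)·0 = 0 each.
The weights sum to 1/6.
So P(the prize voucher in locker 1 | the attendant opened locker 3 and locker 4) = (1/12) / (1/6) = 1/2.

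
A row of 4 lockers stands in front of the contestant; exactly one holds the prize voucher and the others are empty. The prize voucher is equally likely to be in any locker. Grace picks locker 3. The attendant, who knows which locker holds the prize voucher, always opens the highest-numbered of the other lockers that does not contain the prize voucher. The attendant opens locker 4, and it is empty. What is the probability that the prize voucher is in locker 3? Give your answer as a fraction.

Apply Bayes' rule, conditioning on where the prize voucher actually is.
If it is in any of lockers 1, 2, and 3 (prior 1/4 each): locker 4 is the highest-numbered option available, probability 1; weight (1/4)·1 = 1/4 each.
If it is in locker 4 (prior 1/4): the attendant opened locker 4, so this case is ruled out; weight (1/4)·0 = 0.
The weights sum to 3/4.
So P(the prize voucher in locker 3 | the attendant opened locker 4) = (1/4) / (3/4) = 1/3.

1/3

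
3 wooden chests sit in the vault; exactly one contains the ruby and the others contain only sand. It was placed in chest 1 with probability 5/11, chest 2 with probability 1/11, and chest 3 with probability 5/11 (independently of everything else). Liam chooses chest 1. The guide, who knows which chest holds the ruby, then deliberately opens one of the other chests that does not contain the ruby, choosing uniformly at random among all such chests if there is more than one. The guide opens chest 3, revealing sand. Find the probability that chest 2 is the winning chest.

Consider each possible location of the ruby in turn.
If it is in chest 1 (prior 5/11): the guide has 2 equally likely choices, so probability 1/2; weight (5/11)·(1/2) = 5/22.
If it is in chest 2 (prior 1/11): the guide has no choice, probability 1; weight (1/11)·1 = 1/11.
If it is in chest 3 (prior 5/11): the guide opened chest 3, so this case is ruled out; weight (5/11)·0 = 0.
The weights sum to 7/22.
So P(the ruby in chest 2 | the guide opened chest 3) = (1/11) / (7/22) = 2/7.

2/7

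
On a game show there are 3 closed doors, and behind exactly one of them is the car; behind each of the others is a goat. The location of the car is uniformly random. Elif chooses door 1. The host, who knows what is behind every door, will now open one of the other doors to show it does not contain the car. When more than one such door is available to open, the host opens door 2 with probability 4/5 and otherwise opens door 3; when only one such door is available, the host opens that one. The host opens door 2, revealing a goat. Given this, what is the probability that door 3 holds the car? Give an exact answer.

Condition on the true location of the car.
If it is behind door 1 (prior 1/3): door 2 is available, opened with probability 4/5; weight (1/3)·(4/5) = 4/15.
If it is behind door 2 (prior 1/3): the host opened door 2, so this case is ruled out; weight (1/3)·0 = 0.
If it is behind door 3 (prior 1/3): only door 2 is available, probability 1; weight (1/3)·1 = 1/3.
The weights sum to 3/5.
So P(the car behind door 3 | the host opened door 2) = (1/3) / (3/5) = 5/9.

5/9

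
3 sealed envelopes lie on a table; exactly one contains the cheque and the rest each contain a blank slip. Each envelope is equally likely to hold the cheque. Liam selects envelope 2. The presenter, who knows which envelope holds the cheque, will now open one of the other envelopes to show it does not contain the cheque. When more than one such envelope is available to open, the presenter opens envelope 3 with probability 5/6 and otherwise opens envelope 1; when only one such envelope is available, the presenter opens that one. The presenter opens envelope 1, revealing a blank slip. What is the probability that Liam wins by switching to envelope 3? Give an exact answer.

Consider each possible location of the cheque in turn.
If it is in envelope 1 (prior 1/3): the presenter opened envelope 1, so this case is ruled out; weight (1/3)·0 = 0.
If it is in envelope 2 (prior 1/3): envelope 3 is available but not opened, probability 1/6; weight (1/3)·(1/6) = 1/18.
If it is in envelope 3 (prior 1/3): only envelope 1 is available, probability 1; weight (1/3)·1 = 1/3.
The weights sum to 7/18.
So P(the cheque in envelope 3 | the presenter opened envelope 1) = (1/3) / (7/18) = 6/7.

6/7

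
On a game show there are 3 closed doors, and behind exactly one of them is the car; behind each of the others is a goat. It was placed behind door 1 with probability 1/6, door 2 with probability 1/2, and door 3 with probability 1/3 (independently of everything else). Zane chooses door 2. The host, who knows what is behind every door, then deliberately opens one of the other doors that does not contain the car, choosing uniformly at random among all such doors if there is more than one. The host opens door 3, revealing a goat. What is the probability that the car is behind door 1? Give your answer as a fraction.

2/5

Consider each possible location of the car in turn.
If it is behind door 1 (prior 1/6): the host has no choice, probability 1; weight (1/6)·1 = 1/6.
If it is behind door 2 (prior 1/2): the host has 2 equally likely choices, so probability 1/2; weight (1/2)·(1/2) = 1/4.
If it is behind door 3 (prior 1/3): the host opened door 3, so this case is ruled out; weight (1/3)·0 = 0.
The weights sum to 5/12.
So P(the car behind door 1 | the host opened door 3) = (1/6) / (5/12) = 2/5.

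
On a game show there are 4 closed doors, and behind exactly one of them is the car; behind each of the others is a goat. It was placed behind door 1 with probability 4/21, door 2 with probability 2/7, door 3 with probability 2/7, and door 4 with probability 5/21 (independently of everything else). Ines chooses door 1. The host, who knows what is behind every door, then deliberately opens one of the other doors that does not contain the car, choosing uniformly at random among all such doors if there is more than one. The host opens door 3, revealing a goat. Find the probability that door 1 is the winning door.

8/41

Apply Bayes' rule, conditioning on where the car actually is.
If it is behind door 1 (prior 4/21): the host has 3 equally likely choices, so probability 1/3; weight (4/21)·(1/3) = 4/63.
If it is behind door 2 (prior 2/7): the host has 2 equally likely choices, so probability 1/2; weight (2/7)·(1/2) = 1/7.
If it is behind door 3 (prior 2/7): the host opened door 3, so this case is ruled out; weight (2/7)·0 = 0.
If it is behind door 4 (prior 5/21): the host has 2 equally likely choices, so probability 1/2; weight (5/21)·(1/2) = 5/42.
The weights sum to 41/126.
So P(the car behind door 1 | the host opened door 3) = (4/63) / (41/126) = 8/41.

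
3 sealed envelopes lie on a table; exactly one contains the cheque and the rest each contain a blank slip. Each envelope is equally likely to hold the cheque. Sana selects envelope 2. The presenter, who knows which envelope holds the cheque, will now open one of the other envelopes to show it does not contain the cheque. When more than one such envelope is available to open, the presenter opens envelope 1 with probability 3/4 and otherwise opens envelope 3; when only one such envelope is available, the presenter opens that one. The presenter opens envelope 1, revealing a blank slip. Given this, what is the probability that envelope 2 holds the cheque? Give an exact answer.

Consider each possible location of the cheque in turn.
If it is in envelope 1 (prior 1/3): the presenter opened envelope 1, so this case is ruled out; weight (1/3)·0 = 0.
If it is in envelope 2 (prior 1/3): envelope 1 is available, opened with probability 3/4; weight (1/3)·(3/4) = 1/4.
If it is in envelope 3 (prior 1/3): only envelope 1 is available, probability 1; weight (1/3)·1 = 1/3.
The weights sum to 7/12.
So P(the cheque in envelope 2 | the presenter opened envelope 1) = (1/4) / (7/12) = 3/7.

3/7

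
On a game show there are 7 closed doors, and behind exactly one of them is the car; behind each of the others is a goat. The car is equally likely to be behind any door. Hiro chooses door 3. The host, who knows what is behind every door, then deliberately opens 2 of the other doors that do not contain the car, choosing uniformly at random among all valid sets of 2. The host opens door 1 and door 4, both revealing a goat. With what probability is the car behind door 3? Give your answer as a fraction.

Condition on the true location of the car.
If it is behind either of doors 1 and 4 (prior 1/7 each): that door was opened and seen not to hold the prize — ruled out; weight (1/7)·0 = 0 each.
If it is behind any of doors 2, 5, 6, and 7 (prior 1/7 each): the host has 10 equally likely choices, so probability 1/10; weight (1/7)·(1/10) = 1/70 each.
If it is behind door 3 (prior 1/7): the host has 15 equally likely choices, so probability 1/15; weight (1/7)·(1/15) = 1/105.
The weights sum to 1/15.
So P(the car behind door 3 | the host opened door 1 and door 4) = (1/105) / (1/15) = 1/7.

1/7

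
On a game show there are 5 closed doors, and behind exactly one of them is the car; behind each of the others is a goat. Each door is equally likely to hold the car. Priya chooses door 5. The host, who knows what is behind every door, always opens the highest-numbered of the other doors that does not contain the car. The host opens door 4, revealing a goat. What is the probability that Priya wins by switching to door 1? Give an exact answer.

1/4

Condition on the true location of the car.
If it is behind any of doors 1, 2, 3, and 5 (prior 1/5 each): door 4 is the highest-numbered option available, probability 1; weight (1/5)·1 = 1/5 each.
If it is behind door 4 (prior 1/5): the host opened door 4, so this case is ruled out; weight (1/5)·0 = 0.
The weights sum to 4/5.
So P(the car behind door 1 | the host opened door 4) = (1/5) / (4/5) = 1/4.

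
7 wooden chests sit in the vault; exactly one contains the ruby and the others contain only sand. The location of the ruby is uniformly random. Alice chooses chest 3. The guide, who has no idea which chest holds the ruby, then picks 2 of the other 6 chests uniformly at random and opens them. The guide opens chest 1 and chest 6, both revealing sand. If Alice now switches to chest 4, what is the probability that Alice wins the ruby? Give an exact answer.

1/5

Condition on the true location of the ruby.
If it is in either of chests 1 and 6 (prior 1/7 each): that chest was opened and seen not to hold the prize — ruled out; weight (1/7)·0 = 0 each.
If it is in any of chests 2, 3, 4, 5, and 7 (prior 1/7 each): the guide picks exactly this set with probability 1/15 regardless, and none is the prize; weight (1/7)·(1/15) = 1/105 each.
The weights sum to 1/21.
So P(the ruby in chest 4 | the guide opened chest 1 and chest 6) = (1/105) / (1/21) = 1/5.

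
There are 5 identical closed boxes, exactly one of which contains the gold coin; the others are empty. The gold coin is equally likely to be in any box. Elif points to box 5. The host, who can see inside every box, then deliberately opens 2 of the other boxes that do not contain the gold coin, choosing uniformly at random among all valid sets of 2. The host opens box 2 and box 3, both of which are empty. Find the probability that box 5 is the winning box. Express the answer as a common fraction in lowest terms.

1/5

Apply Bayes' rule, conditioning on where the gold coin actually is.
If it is in either of boxes 1 and 4 (prior 1/5 each): the host has 3 equally likely choices, so probability 1/3; weight (1/5)·(1/3) = 1/15 each.
If it is in either of boxes 2 and 3 (prior 1/5 each): that box was opened and seen not to hold the prize — ruled out; weight (1/5)·0 = 0 each.
If it is in box 5 (prior 1/5): the host has 6 equally likely choices, so probability 1/6; weight (1/5)·(1/6) = 1/30.
The weights sum to 1/6.
So P(the gold coin in box 5 | the host opened box 2 and box 3) = (1/30) / (1/6) = 1/5.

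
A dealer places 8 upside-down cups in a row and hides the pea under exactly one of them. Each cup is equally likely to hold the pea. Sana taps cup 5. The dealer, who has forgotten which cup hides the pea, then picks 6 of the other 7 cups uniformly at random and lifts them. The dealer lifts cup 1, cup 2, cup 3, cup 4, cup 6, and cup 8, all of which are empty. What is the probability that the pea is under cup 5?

1/2

Consider each possible location of the pea in turn.
If it is under any of cups 1, 2, 3, 4, 6, and 8 (prior 1/8 each): that cup was opened and seen not to hold the prize — ruled out; weight (1/8)·0 = 0 each.
If it is under either of cups 5 and 7 (prior 1/8 each): the dealer picks exactly this set with probability 1/7 regardless, and none is the prize; weight (1/8)·(1/7) = 1/56 each.
The weights sum to 1/28.
So P(the pea under cup 5 | the dealer opened cup 1, cup 2, cup 3, cup 4, cup 6, and cup 8) = (1/56) / (1/28) = 1/2.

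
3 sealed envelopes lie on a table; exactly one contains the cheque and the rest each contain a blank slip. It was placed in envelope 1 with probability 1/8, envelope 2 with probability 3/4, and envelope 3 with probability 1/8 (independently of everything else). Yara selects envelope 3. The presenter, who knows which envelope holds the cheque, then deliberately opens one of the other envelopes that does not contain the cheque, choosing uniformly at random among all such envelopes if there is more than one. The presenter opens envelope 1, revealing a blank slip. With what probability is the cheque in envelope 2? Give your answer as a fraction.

12/13

Apply Bayes' rule, conditioning on where the cheque actually is.
If it is in envelope 1 (prior 1/8): the presenter opened envelope 1, so this case is ruled out; weight (1/8)·0 = 0.
If it is in envelope 2 (prior 3/4): the presenter has no choice, probability 1; weight (3/4)·1 = 3/4.
If it is in envelope 3 (prior 1/8): the presenter has 2 equally likely choices, so probability 1/2; weight (1/8)·(1/2) = 1/16.
The weights sum to 13/16.
So P(the cheque in envelope 2 | the presenter opened envelope 1) = (3/4) / (13/16) = 12/13.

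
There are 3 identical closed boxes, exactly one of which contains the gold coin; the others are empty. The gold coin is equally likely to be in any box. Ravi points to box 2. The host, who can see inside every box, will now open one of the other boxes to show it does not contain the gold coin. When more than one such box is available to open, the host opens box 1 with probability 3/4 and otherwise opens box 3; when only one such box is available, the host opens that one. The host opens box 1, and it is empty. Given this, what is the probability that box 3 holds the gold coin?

Consider each possible location of the gold coin in turn.
If it is in box 1 (prior 1/3): the host opened box 1, so this case is ruled out; weight (1/3)·0 = 0.
If it is in box 2 (prior 1/3): box 1 is available, opened with probability 3/4; weight (1/3)·(3/4) = 1/4.
If it is in box 3 (prior 1/3): only box 1 is available, probability 1; weight (1/3)·1 = 1/3.
The weights sum to 7/12.
So P(the gold coin in box 3 | the host opened box 1) = (1/3) / (7/12) = 4/7.

4/7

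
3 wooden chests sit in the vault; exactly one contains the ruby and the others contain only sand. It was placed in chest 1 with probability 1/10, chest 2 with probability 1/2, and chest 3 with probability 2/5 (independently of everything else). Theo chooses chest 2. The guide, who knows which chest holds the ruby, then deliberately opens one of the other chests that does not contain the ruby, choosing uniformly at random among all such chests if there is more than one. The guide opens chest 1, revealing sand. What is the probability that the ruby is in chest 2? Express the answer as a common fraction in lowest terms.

5/13

Condition on the true location of the ruby.
If it is in chest 1 (prior 1/10): the guide opened chest 1, so this case is ruled out; weight (1/10)·0 = 0.
If it is in chest 2 (prior 1/2): the guide has 2 equally likely choices, so probability 1/2; weight (1/2)·(1/2) = 1/4.
If it is in chest 3 (prior 2/5): the guide has no choice, probability 1; weight (2/5)·1 = 2/5.
The weights sum to 13/20.
So P(the ruby in chest 2 | the guide opened chest 1) = (1/4) / (13/20) = 5/13.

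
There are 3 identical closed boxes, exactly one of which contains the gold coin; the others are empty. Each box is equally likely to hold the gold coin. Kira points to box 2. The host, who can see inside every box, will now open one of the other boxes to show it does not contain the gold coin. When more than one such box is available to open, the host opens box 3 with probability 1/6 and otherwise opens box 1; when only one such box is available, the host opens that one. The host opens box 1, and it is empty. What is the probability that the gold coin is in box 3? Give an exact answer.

Consider each possible location of the gold coin in turn.
If it is in box 1 (prior 1/3): the host opened box 1, so this case is ruled out; weight (1/3)·0 = 0.
If it is in box 2 (prior 1/3): box 3 is available but not opened, probability 5/6; weight (1/3)·(5/6) = 5/18.
If it is in box 3 (prior 1/3): only box 1 is available, probability 1; weight (1/3)·1 = 1/3.
The weights sum to 11/18.
So P(the gold coin in box 3 | the host opened box 1) = (1/3) / (11/18) = 6/11.

6/11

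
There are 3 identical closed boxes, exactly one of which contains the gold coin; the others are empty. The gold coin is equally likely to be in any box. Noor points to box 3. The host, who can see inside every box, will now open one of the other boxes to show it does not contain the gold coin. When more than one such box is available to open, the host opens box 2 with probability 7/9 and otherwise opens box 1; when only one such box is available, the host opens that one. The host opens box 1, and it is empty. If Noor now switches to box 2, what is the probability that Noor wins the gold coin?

Condition on the true location of the gold coin.
If it is in box 1 (prior 1/3): the host opened box 1, so this case is ruled out; weight (1/3)·0 = 0.
If it is in box 2 (prior 1/3): only box 1 is available, probability 1; weight (1/3)·1 = 1/3.
If it is in box 3 (prior 1/3): box 2 is available but not opened, probability 2/9; weight (1/3)·(2/9) = 2/27.
The weights sum to 11/27.
So P(the gold coin in box 2 | the host opened box 1) = (1/3) / (11/27) = 9/11.

9/11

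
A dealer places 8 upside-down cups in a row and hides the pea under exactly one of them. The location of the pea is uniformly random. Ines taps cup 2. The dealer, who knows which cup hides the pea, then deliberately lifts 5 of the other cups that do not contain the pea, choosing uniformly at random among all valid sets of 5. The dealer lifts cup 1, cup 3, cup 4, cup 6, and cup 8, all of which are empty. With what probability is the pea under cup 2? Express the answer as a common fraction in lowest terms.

1/8

Consider each possible location of the pea in turn.
If it is under any of cups 1, 3, 4, 6, and 8 (prior 1/8 each): that cup was opened and seen not to hold the prize — ruled out; weight (1/8)·0 = 0 each.
If it is under cup 2 (prior 1/8): the dealer has 21 equally likely choices, so probability 1/21; weight (1/8)·(1/21) = 1/168.
If it is under either of cups 5 and 7 (prior 1/8 each): the dealer has 6 equally likely choices, so probability 1/6; weight (1/8)·(1/6) = 1/48 each.
The weights sum to 1/21.
So P(the pea under cup 2 | the dealer opened cup 1, cup 3, cup 4, cup 6, and cup 8) = (1/168) / (1/21) = 1/8.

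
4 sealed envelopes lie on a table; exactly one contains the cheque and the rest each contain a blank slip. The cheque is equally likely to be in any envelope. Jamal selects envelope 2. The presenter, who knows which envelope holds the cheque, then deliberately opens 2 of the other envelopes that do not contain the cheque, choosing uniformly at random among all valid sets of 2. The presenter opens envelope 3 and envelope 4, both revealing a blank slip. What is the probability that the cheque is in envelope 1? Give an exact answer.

Condition on the true location of the cheque.
If it is in envelope 1 (prior 1/4): the presenter has no choice, probability 1; weight (1/4)·1 = 1/4.
If it is in envelope 2 (prior 1/4): the presenter has 3 equally likely choices, so probability 1/3; weight (1/4)·(1/3) = 1/12.
If it is in either of envelopes 3 and 4 (prior 1/4 each): that envelope was opened and seen not to hold the prize — ruled out; weight (1/4)·0 = 0 each.
The weights sum to 1/3.
So P(the cheque in envelope 1 | the presenter opened envelope 3 and envelope 4) = (1/4) / (1/3) = 3/4.

3/4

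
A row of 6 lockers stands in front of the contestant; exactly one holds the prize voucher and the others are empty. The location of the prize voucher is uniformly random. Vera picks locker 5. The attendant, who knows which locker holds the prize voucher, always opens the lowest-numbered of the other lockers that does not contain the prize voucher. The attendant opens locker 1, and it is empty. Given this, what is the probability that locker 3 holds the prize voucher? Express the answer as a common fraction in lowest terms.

Apply Bayes' rule, conditioning on where the prize voucher actually is.
If it is in locker 1 (prior 1/6): the attendant opened locker 1, so this case is ruled out; weight (1/6)·0 = 0.
If it is in any of lockers 2, 3, 4, 5, and 6 (prior 1/6 each): locker 1 is the lowest-numbered option available, probability 1; weight (1/6)·1 = 1/6 each.
The weights sum to 5/6.
So P(the prize voucher in locker 3 | the attendant opened locker 1) = (1/6) / (5/6) = 1/5.

1/5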